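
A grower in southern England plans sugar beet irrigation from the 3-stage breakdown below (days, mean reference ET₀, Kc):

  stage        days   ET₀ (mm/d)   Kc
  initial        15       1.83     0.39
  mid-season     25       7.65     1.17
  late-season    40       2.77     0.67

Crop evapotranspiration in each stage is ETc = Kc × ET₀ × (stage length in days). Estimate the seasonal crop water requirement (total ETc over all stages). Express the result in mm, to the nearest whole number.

initial: 0.39 × 1.83 × 15 = 10.71 mm
mid-season: 1.17 × 7.65 × 25 = 223.76 mm
late-season: 0.67 × 2.77 × 40 = 74.24 mm
Seasonal total = 308.71 mm

309 mm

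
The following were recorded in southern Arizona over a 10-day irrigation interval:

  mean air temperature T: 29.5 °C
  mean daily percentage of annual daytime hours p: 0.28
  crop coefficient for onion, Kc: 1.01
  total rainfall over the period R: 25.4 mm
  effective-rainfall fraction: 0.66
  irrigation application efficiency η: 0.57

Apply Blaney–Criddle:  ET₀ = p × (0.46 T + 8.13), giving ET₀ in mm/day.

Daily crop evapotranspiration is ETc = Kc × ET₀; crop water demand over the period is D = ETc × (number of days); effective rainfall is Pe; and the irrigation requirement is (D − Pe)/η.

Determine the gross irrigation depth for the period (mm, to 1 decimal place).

ET₀ = 0.28 × (0.46 × 29.5 + 8.13) = 0.28 × 21.700 = 6.0760 mm/d
ETc = Kc × ET₀ = 1.01 × 6.0760 = 6.1368 mm/d
Crop demand D = ETc × 10 d = 6.1368 × 10 = 61.368 mm
Pe = 0.66 × 25.4 = 16.764 mm
D − Pe = 61.368 − 16.764 = 44.604 mm
Gross irrigation = 44.604 / 0.57 = 78.253 mm

78.3 mm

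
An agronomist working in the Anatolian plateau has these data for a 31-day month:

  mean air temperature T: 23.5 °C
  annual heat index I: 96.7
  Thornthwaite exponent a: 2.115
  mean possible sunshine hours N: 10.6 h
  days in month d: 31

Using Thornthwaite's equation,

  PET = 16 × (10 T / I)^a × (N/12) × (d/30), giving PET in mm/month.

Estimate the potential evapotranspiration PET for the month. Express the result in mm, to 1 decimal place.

10T/I = 10 × 23.5 / 96.7 = 2.4302
(10T/I)^a = 2.4302^2.115 = 6.5408
Uncorrected PET = 16 × 6.5408 = 104.653 mm
Correction = (N/12)(d/30) = (10.6/12)(31/30) = 0.9128
PET = 104.653 × 0.9128 = 95.527 mm/month

95.5 mm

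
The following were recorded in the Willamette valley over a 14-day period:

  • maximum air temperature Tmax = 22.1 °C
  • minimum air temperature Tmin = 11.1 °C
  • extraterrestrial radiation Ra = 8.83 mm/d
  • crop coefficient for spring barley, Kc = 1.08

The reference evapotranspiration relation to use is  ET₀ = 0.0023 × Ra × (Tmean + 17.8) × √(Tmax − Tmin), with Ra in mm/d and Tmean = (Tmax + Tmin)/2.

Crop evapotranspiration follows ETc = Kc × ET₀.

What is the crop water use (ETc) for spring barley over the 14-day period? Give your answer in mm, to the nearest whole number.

Tmean = (22.1 + 11.1)/2 = 16.60 °C
ET₀ = 0.0023 × 8.83 × (16.60 + 17.8) × √11.0 = 0.0023 × 8.83 × 34.40 × 3.3166 = 2.3171 mm/d
ETc = Kc × ET₀ = 1.08 × 2.3171 = 2.5025 mm/d
Over 14 days: 2.5025 × 14 = 35.035 mm

35 mm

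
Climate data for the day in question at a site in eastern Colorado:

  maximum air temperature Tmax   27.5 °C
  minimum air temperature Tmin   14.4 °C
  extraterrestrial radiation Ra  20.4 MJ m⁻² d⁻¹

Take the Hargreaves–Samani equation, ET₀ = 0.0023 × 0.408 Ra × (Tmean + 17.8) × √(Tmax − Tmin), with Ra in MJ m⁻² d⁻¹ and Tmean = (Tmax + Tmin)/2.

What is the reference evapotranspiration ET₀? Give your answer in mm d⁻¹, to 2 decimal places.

2.68 mm d⁻¹

Tmean = (27.5 + 14.4)/2 = 20.95 °C
0.408 Ra = 0.408 × 20.4 = 8.3232 mm/d equivalent
ET₀ = 0.0023 × 8.3232 × (20.95 + 17.8) × √13.1 = 0.0023 × 8.3232 × 38.75 × 3.6194 = 2.6849 mm/d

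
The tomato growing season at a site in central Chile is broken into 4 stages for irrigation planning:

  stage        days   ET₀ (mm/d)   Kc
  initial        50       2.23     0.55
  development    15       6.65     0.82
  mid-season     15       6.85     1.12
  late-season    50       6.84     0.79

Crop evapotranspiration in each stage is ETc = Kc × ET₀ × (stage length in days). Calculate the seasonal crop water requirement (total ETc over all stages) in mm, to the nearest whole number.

528 mm

initial: 0.55 × 2.23 × 50 = 61.33 mm
development: 0.82 × 6.65 × 15 = 81.80 mm
mid-season: 1.12 × 6.85 × 15 = 115.08 mm
late-season: 0.79 × 6.84 × 50 = 270.18 mm
Seasonal total = 528.39 mm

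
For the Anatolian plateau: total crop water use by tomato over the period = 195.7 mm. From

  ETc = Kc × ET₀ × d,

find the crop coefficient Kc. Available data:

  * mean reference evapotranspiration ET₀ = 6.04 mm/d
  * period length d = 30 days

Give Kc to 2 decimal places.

ETc = Kc × ET₀ × d  ⇒  Kc = ETc / (ET₀ × d)
Kc = 195.7 / (6.04 × 30) = 195.7 / 181.20 = 1.0800

1.08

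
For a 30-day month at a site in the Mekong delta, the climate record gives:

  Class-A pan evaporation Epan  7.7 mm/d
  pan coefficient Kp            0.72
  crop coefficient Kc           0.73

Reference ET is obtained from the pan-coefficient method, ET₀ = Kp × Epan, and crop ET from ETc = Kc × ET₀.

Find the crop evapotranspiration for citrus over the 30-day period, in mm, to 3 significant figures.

121 mm

ET₀ = 0.72 × 7.7 = 5.5440 mm/d
ETc = Kc × ET₀ = 0.73 × 5.5440 = 4.0471 mm/d
Over 30 days: 4.0471 × 30 = 121.413 mm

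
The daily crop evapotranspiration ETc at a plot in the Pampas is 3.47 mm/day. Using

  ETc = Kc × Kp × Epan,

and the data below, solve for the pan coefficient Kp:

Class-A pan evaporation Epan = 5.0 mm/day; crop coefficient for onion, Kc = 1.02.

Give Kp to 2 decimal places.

ETc = Kc × Kp × Epan  ⇒  Kp = ETc / (Kc × Epan)
Kp = 3.47 / (1.02 × 5.0) = 3.47 / 5.100 = 0.6804

0.68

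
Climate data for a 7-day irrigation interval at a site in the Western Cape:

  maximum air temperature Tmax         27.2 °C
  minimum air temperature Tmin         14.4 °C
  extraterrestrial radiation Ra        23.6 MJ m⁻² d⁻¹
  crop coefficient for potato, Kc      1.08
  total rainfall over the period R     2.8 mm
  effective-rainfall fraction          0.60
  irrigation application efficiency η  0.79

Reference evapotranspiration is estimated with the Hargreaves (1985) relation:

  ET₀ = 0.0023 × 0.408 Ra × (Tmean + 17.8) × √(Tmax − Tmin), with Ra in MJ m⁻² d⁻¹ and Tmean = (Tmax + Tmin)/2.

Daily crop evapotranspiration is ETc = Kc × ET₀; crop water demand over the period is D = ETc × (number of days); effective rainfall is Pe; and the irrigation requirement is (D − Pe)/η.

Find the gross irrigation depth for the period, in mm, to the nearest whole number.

27 mm

Tmean = (27.2 + 14.4)/2 = 20.80 °C
0.408 Ra = 0.408 × 23.6 = 9.6288 mm/d equivalent
ET₀ = 0.0023 × 9.6288 × (20.80 + 17.8) × √12.8 = 0.0023 × 9.6288 × 38.60 × 3.5777 = 3.0584 mm/d
ETc = Kc × ET₀ = 1.08 × 3.0584 = 3.3031 mm/d
Crop demand D = ETc × 7 d = 3.3031 × 7 = 23.122 mm
Pe = 0.60 × 2.8 = 1.680 mm
D − Pe = 23.122 − 1.680 = 21.442 mm
Gross irrigation = 21.442 / 0.79 = 27.142 mm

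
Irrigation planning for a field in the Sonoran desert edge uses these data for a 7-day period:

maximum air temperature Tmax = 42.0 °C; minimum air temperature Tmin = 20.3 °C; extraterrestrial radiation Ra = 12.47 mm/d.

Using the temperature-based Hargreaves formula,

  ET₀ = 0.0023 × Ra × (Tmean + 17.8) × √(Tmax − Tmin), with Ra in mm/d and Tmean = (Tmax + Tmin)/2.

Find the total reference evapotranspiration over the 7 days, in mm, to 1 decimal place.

Tmean = (42.0 + 20.3)/2 = 31.15 °C
ET₀ = 0.0023 × 12.47 × (31.15 + 17.8) × √21.7 = 0.0023 × 12.47 × 48.95 × 4.6583 = 6.5400 mm/d
Over 7 days: 6.5400 × 7 = 45.780 mm

45.8 mm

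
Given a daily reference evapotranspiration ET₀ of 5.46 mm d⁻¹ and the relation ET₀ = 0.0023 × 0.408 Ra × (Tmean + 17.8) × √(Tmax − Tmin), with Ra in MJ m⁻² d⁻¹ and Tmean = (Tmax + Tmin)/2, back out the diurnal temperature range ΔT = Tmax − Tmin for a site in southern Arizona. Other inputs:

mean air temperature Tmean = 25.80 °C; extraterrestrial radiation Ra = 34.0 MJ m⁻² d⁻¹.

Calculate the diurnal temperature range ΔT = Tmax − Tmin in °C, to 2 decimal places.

15.41 °C

√ΔT = ET₀ / [0.0023 × 0.408 × Ra × (Tmean+17.8)] = 5.46 / (0.0023 × 13.8720 × 43.60) = 3.9250
ΔT = 3.9250² = 15.406 °C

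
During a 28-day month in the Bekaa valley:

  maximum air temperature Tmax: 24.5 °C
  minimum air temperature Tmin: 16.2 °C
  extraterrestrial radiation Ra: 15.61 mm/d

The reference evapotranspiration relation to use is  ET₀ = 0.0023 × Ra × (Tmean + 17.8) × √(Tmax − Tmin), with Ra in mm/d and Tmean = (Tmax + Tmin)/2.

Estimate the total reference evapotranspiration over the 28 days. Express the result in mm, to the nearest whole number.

110 mm

Tmean = (24.5 + 16.2)/2 = 20.35 °C
ET₀ = 0.0023 × 15.61 × (20.35 + 17.8) × √8.3 = 0.0023 × 15.61 × 38.15 × 2.8810 = 3.9461 mm/d
Over 28 days: 3.9461 × 28 = 110.491 mm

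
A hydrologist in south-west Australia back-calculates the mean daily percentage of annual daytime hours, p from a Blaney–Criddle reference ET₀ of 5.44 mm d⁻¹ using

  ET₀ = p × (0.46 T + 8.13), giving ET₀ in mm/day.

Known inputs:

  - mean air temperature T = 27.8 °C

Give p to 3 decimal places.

0.260

p = ET₀ / (0.46 T + 8.13) = 5.44 / (0.46 × 27.8 + 8.13) = 5.44 / 20.918 = 0.2601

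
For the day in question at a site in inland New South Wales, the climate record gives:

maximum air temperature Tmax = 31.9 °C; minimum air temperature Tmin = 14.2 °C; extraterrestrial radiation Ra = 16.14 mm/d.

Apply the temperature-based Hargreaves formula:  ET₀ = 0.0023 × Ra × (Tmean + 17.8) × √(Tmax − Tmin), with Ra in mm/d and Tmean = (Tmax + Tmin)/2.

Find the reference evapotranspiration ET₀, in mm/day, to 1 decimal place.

Tmean = (31.9 + 14.2)/2 = 23.05 °C
ET₀ = 0.0023 × 16.14 × (23.05 + 17.8) × √17.7 = 0.0023 × 16.14 × 40.85 × 4.2071 = 6.3798 mm/d

6.4 mm/day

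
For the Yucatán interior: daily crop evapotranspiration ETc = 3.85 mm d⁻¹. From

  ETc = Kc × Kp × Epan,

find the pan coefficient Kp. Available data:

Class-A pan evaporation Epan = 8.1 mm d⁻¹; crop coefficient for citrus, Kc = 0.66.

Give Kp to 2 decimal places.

0.72

ETc = Kc × Kp × Epan  ⇒  Kp = ETc / (Kc × Epan)
Kp = 3.85 / (0.66 × 8.1) = 3.85 / 5.346 = 0.7202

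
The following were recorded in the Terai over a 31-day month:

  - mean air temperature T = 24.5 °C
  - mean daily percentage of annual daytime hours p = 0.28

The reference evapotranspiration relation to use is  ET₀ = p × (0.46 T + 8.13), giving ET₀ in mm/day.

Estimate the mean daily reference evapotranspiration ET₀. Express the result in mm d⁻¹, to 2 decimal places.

5.43 mm d⁻¹

ET₀ = 0.28 × (0.46 × 24.5 + 8.13) = 0.28 × 19.400 = 5.4320 mm/d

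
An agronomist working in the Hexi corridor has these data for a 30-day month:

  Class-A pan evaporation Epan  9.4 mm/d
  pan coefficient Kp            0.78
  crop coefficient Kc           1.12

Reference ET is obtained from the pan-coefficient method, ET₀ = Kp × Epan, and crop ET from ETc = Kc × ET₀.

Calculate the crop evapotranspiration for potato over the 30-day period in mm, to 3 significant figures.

ET₀ = 0.78 × 9.4 = 7.3320 mm/d
ETc = Kc × ET₀ = 1.12 × 7.3320 = 8.2118 mm/d
Over 30 days: 8.2118 × 30 = 246.354 mm

246 mm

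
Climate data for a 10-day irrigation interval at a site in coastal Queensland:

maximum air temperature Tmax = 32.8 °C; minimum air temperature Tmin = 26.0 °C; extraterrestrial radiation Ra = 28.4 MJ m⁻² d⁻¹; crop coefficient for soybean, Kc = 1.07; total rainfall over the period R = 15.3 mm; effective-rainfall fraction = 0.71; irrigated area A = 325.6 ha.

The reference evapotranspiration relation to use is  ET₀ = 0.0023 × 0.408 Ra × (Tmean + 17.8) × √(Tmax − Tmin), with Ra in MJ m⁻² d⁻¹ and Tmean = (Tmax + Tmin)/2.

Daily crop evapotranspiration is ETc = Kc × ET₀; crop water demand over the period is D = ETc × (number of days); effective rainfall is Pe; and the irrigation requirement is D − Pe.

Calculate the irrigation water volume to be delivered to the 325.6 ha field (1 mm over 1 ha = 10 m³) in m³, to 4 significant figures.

78910 m³

Tmean = (32.8 + 26.0)/2 = 29.40 °C
0.408 Ra = 0.408 × 28.4 = 11.5872 mm/d equivalent
ET₀ = 0.0023 × 11.5872 × (29.40 + 17.8) × √6.8 = 0.0023 × 11.5872 × 47.20 × 2.6077 = 3.2802 mm/d
ETc = Kc × ET₀ = 1.07 × 3.2802 = 3.5098 mm/d
Crop demand D = ETc × 10 d = 3.5098 × 10 = 35.098 mm
Pe = 0.71 × 15.3 = 10.863 mm
D − Pe = 35.098 − 10.863 = 24.235 mm
Volume = 24.235 mm × 325.6 ha × 10 = 78909.2 m³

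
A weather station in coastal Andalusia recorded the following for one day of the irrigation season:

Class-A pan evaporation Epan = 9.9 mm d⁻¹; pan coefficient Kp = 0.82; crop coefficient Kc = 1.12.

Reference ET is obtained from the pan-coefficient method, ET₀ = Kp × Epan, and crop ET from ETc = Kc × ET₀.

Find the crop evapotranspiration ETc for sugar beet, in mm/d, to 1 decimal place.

ET₀ = 0.82 × 9.9 = 8.1180 mm/d
ETc = Kc × ET₀ = 1.12 × 8.1180 = 9.0922 mm/d

9.1 mm/d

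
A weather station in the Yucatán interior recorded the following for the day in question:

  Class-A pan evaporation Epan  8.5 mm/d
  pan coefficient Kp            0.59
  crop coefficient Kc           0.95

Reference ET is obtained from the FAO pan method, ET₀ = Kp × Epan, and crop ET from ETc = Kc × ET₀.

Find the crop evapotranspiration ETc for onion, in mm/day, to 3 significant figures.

4.76 mm/day

ET₀ = 0.59 × 8.5 = 5.0150 mm/d
ETc = Kc × ET₀ = 0.95 × 5.0150 = 4.7643 mm/d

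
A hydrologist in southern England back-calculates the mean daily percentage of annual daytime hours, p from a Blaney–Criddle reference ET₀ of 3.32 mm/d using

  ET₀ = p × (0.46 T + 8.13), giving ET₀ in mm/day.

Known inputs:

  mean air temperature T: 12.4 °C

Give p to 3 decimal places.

0.240

p = ET₀ / (0.46 T + 8.13) = 3.32 / (0.46 × 12.4 + 8.13) = 3.32 / 13.834 = 0.2400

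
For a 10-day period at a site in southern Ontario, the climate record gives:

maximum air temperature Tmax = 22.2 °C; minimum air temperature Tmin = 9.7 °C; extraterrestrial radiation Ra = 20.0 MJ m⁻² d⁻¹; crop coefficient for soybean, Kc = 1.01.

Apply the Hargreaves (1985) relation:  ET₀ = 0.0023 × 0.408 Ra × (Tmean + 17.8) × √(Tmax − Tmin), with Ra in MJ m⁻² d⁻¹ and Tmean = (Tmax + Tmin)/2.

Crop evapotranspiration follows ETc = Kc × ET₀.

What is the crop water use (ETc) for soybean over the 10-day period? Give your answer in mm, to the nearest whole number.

23 mm

Tmean = (22.2 + 9.7)/2 = 15.95 °C
0.408 Ra = 0.408 × 20.0 = 8.1600 mm/d equivalent
ET₀ = 0.0023 × 8.1600 × (15.95 + 17.8) × √12.5 = 0.0023 × 8.1600 × 33.75 × 3.5355 = 2.2395 mm/d
ETc = Kc × ET₀ = 1.01 × 2.2395 = 2.2619 mm/d
Over 10 days: 2.2619 × 10 = 22.619 mm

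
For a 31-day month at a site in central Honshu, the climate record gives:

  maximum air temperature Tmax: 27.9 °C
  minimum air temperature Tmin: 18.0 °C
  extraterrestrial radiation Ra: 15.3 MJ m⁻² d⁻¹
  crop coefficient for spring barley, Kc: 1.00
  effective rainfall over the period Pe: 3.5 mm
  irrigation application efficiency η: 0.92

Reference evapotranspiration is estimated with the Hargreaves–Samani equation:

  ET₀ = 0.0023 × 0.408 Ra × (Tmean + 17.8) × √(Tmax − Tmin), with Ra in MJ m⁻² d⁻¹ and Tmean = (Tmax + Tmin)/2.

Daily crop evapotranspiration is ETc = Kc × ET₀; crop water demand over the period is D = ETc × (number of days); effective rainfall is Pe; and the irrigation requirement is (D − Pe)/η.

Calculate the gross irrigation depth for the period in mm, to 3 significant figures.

Tmean = (27.9 + 18.0)/2 = 22.95 °C
0.408 Ra = 0.408 × 15.3 = 6.2424 mm/d equivalent
ET₀ = 0.0023 × 6.2424 × (22.95 + 17.8) × √9.9 = 0.0023 × 6.2424 × 40.75 × 3.1464 = 1.8409 mm/d
ETc = Kc × ET₀ = 1.00 × 1.8409 = 1.8409 mm/d
Crop demand D = ETc × 31 d = 1.8409 × 31 = 57.068 mm
D − Pe = 57.068 − 3.5 = 53.568 mm
Gross irrigation = 53.568 / 0.92 = 58.226 mm

58.2 mm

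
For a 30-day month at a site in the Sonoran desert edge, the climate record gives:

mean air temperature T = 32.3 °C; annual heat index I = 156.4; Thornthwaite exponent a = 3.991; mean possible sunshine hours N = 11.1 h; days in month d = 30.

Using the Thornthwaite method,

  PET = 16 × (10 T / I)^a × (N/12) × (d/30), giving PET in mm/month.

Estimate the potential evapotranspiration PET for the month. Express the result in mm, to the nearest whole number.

10T/I = 10 × 32.3 / 156.4 = 2.0652
(10T/I)^a = 2.0652^3.991 = 18.0723
Uncorrected PET = 16 × 18.0723 = 289.157 mm
Correction = (N/12)(d/30) = (11.1/12)(30/30) = 0.9250
PET = 289.157 × 0.9250 = 267.470 mm/month

267 mm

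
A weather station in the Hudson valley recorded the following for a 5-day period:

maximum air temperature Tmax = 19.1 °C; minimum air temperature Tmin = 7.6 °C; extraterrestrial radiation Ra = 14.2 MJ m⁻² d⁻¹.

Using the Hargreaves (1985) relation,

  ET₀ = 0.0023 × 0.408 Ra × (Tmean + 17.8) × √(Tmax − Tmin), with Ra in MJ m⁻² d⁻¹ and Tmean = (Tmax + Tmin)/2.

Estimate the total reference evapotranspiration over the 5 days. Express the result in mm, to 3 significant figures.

Tmean = (19.1 + 7.6)/2 = 13.35 °C
0.408 Ra = 0.408 × 14.2 = 5.7936 mm/d equivalent
ET₀ = 0.0023 × 5.7936 × (13.35 + 17.8) × √11.5 = 0.0023 × 5.7936 × 31.15 × 3.3912 = 1.4076 mm/d
Over 5 days: 1.4076 × 5 = 7.038 mm

7.04 mm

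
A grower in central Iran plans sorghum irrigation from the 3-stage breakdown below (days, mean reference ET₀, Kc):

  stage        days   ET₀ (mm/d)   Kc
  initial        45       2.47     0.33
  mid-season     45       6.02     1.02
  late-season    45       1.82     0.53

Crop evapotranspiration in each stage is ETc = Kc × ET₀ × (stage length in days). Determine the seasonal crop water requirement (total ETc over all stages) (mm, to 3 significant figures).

356 mm

initial: 0.33 × 2.47 × 45 = 36.68 mm
mid-season: 1.02 × 6.02 × 45 = 276.32 mm
late-season: 0.53 × 1.82 × 45 = 43.41 mm
Seasonal total = 356.41 mm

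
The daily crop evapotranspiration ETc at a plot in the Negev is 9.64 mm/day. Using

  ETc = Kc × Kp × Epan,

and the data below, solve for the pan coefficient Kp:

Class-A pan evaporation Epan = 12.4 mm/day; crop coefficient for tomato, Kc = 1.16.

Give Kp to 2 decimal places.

0.67

ETc = Kc × Kp × Epan  ⇒  Kp = ETc / (Kc × Epan)
Kp = 9.64 / (1.16 × 12.4) = 9.64 / 14.384 = 0.6702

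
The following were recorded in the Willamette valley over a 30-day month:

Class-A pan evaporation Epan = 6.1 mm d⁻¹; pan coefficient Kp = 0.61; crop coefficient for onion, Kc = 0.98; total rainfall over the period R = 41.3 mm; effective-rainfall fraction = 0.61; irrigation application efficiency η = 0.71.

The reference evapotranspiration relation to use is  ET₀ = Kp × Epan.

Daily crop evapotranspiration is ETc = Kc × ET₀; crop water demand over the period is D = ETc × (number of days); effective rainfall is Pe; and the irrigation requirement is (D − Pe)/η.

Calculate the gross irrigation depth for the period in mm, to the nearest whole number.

119 mm

ET₀ = 0.61 × 6.1 = 3.7210 mm/d
ETc = Kc × ET₀ = 0.98 × 3.7210 = 3.6466 mm/d
Crop demand D = ETc × 30 d = 3.6466 × 30 = 109.398 mm
Pe = 0.61 × 41.3 = 25.193 mm
D − Pe = 109.398 − 25.193 = 84.205 mm
Gross irrigation = 84.205 / 0.71 = 118.599 mm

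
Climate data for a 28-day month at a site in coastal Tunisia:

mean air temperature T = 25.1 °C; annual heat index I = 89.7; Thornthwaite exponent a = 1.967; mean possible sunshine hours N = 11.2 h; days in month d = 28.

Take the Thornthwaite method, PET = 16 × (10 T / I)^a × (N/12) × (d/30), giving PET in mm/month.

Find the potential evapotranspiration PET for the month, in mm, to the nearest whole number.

10T/I = 10 × 25.1 / 89.7 = 2.7982
(10T/I)^a = 2.7982^1.967 = 7.5685
Uncorrected PET = 16 × 7.5685 = 121.096 mm
Correction = (N/12)(d/30) = (11.2/12)(28/30) = 0.8711
PET = 121.096 × 0.8711 = 105.487 mm/month

105 mm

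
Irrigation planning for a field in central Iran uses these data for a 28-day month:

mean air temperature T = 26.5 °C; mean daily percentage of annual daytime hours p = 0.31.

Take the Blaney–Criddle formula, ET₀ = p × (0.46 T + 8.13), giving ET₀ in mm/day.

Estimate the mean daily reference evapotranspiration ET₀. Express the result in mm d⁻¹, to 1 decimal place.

ET₀ = 0.31 × (0.46 × 26.5 + 8.13) = 0.31 × 20.320 = 6.2992 mm/d

6.3 mm d⁻¹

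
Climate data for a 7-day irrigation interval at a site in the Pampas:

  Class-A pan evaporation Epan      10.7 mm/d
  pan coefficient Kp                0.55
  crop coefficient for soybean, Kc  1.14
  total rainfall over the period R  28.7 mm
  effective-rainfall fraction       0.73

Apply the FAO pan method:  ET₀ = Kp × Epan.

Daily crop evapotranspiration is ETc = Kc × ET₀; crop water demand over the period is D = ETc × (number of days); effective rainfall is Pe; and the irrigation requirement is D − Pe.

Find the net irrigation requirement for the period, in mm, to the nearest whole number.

ET₀ = 0.55 × 10.7 = 5.8850 mm/d
ETc = Kc × ET₀ = 1.14 × 5.8850 = 6.7089 mm/d
Crop demand D = ETc × 7 d = 6.7089 × 7 = 46.962 mm
Pe = 0.73 × 28.7 = 20.951 mm
D − Pe = 46.962 − 20.951 = 26.011 mm

26 mm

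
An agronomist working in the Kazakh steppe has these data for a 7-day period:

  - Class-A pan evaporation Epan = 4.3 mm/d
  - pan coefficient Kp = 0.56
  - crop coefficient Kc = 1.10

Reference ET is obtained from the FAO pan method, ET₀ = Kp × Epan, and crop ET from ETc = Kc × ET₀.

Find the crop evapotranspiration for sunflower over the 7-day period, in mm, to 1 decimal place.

ET₀ = 0.56 × 4.3 = 2.4080 mm/d
ETc = Kc × ET₀ = 1.10 × 2.4080 = 2.6488 mm/d
Over 7 days: 2.6488 × 7 = 18.542 mm

18.5 mm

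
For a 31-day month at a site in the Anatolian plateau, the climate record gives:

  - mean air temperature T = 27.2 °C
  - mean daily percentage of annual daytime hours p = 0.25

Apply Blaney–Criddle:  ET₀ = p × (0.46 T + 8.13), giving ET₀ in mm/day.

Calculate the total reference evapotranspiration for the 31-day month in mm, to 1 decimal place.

ET₀ = 0.25 × (0.46 × 27.2 + 8.13) = 0.25 × 20.642 = 5.1605 mm/d
Monthly total = 5.1605 × 31 = 159.976 mm

160.0 mm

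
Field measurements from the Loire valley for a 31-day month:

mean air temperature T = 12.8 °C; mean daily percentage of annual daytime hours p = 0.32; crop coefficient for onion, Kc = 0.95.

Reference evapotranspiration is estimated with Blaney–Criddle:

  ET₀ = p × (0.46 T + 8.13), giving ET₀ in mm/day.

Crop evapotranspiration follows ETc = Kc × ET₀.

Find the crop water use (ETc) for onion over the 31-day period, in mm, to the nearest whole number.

ET₀ = 0.32 × (0.46 × 12.8 + 8.13) = 0.32 × 14.018 = 4.4858 mm/d
ETc = Kc × ET₀ = 0.95 × 4.4858 = 4.2615 mm/d
Over 31 days: 4.2615 × 31 = 132.107 mm

132 mm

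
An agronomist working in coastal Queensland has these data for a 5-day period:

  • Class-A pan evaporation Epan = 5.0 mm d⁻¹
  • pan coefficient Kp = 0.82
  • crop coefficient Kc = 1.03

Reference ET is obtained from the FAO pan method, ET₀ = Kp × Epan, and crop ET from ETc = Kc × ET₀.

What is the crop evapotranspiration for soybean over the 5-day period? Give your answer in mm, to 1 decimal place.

21.1 mm

ET₀ = 0.82 × 5.0 = 4.1000 mm/d
ETc = Kc × ET₀ = 1.03 × 4.1000 = 4.2230 mm/d
Over 5 days: 4.2230 × 5 = 21.115 mm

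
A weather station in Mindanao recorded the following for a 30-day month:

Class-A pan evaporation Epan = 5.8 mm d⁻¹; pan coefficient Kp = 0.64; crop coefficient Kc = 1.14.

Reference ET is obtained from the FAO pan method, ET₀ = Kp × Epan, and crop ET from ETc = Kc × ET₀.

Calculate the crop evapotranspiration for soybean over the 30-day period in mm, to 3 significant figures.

127 mm

ET₀ = 0.64 × 5.8 = 3.7120 mm/d
ETc = Kc × ET₀ = 1.14 × 3.7120 = 4.2317 mm/d
Over 30 days: 4.2317 × 30 = 126.951 mm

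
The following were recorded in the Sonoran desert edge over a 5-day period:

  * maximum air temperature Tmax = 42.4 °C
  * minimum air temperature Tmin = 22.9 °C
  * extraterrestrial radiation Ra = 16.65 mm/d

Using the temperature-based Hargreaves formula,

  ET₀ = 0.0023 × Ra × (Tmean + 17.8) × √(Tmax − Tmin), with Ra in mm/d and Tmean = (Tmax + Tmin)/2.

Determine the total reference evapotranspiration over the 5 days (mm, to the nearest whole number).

Tmean = (42.4 + 22.9)/2 = 32.65 °C
ET₀ = 0.0023 × 16.65 × (32.65 + 17.8) × √19.5 = 0.0023 × 16.65 × 50.45 × 4.4159 = 8.5314 mm/d
Over 5 days: 8.5314 × 5 = 42.657 mm

43 mm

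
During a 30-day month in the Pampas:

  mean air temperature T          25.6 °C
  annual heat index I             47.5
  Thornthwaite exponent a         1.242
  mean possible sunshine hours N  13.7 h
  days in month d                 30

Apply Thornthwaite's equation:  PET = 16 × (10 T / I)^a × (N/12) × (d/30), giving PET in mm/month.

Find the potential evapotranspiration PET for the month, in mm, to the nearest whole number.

10T/I = 10 × 25.6 / 47.5 = 5.3895
(10T/I)^a = 5.3895^1.242 = 8.1018
Uncorrected PET = 16 × 8.1018 = 129.629 mm
Correction = (N/12)(d/30) = (13.7/12)(30/30) = 1.1417
PET = 129.629 × 1.1417 = 147.997 mm/month

148 mm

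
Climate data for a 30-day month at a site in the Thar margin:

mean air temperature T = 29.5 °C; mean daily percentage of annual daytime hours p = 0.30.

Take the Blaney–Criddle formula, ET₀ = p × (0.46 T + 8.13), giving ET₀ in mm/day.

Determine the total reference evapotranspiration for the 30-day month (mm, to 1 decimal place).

195.3 mm

ET₀ = 0.30 × (0.46 × 29.5 + 8.13) = 0.30 × 21.700 = 6.5100 mm/d
Monthly total = 6.5100 × 30 = 195.300 mm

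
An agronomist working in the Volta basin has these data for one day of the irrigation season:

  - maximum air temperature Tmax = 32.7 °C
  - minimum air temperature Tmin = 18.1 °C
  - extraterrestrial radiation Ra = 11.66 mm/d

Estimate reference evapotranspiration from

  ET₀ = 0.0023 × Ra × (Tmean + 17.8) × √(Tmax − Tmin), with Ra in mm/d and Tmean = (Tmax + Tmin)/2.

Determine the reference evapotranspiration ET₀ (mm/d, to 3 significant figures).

Tmean = (32.7 + 18.1)/2 = 25.40 °C
ET₀ = 0.0023 × 11.66 × (25.40 + 17.8) × √14.6 = 0.0023 × 11.66 × 43.20 × 3.8210 = 4.4268 mm/d

4.43 mm/d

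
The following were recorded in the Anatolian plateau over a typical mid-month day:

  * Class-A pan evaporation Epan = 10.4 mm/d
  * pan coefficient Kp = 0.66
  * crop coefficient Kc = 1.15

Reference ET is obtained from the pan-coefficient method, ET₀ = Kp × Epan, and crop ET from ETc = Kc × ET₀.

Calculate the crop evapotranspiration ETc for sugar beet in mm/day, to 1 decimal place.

7.9 mm/day

ET₀ = 0.66 × 10.4 = 6.8640 mm/d
ETc = Kc × ET₀ = 1.15 × 6.8640 = 7.8936 mm/d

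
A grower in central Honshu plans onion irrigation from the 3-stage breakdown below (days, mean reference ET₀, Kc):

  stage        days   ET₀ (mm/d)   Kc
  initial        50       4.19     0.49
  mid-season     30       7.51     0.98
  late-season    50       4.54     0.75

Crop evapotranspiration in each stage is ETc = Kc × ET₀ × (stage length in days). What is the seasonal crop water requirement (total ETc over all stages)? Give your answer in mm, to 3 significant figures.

494 mm

initial: 0.49 × 4.19 × 50 = 102.66 mm
mid-season: 0.98 × 7.51 × 30 = 220.79 mm
late-season: 0.75 × 4.54 × 50 = 170.25 mm
Seasonal total = 493.70 mm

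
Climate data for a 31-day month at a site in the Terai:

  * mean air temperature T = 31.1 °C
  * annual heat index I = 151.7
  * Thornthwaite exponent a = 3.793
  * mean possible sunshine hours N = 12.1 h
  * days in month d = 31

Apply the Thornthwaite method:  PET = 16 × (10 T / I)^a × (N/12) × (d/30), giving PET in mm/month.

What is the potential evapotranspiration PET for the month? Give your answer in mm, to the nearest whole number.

10T/I = 10 × 31.1 / 151.7 = 2.0501
(10T/I)^a = 2.0501^3.793 = 15.2252
Uncorrected PET = 16 × 15.2252 = 243.603 mm
Correction = (N/12)(d/30) = (12.1/12)(31/30) = 1.0419
PET = 243.603 × 1.0419 = 253.810 mm/month

254 mm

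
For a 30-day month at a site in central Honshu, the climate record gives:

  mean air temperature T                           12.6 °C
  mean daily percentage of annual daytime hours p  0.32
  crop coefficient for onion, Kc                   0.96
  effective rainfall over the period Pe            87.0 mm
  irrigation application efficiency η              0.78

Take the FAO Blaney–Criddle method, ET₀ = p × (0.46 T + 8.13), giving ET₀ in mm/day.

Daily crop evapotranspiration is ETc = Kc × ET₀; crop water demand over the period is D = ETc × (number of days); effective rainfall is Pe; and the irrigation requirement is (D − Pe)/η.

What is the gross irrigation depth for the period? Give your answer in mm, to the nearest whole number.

ET₀ = 0.32 × (0.46 × 12.6 + 8.13) = 0.32 × 13.926 = 4.4563 mm/d
ETc = Kc × ET₀ = 0.96 × 4.4563 = 4.2780 mm/d
Crop demand D = ETc × 30 d = 4.2780 × 30 = 128.340 mm
D − Pe = 128.340 − 87.0 = 41.340 mm
Gross irrigation = 41.340 / 0.78 = 53.000 mm

53 mm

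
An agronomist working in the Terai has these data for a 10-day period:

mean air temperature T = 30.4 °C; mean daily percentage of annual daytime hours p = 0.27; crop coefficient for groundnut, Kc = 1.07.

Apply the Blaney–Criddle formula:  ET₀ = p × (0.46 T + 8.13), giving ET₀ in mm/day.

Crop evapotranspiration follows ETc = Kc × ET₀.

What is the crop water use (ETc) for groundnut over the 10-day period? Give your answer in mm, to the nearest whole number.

ET₀ = 0.27 × (0.46 × 30.4 + 8.13) = 0.27 × 22.114 = 5.9708 mm/d
ETc = Kc × ET₀ = 1.07 × 5.9708 = 6.3888 mm/d
Over 10 days: 6.3888 × 10 = 63.888 mm

64 mm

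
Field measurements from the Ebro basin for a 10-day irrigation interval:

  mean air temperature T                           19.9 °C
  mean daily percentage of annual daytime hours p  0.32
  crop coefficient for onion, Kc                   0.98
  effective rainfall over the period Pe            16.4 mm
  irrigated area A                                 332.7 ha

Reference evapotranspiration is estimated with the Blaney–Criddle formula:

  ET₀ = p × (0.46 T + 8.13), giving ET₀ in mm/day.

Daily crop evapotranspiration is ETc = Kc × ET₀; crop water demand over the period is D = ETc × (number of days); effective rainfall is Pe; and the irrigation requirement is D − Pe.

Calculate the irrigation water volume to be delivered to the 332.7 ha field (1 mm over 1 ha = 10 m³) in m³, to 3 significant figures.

ET₀ = 0.32 × (0.46 × 19.9 + 8.13) = 0.32 × 17.284 = 5.5309 mm/d
ETc = Kc × ET₀ = 0.98 × 5.5309 = 5.4203 mm/d
Crop demand D = ETc × 10 d = 5.4203 × 10 = 54.203 mm
D − Pe = 54.203 − 16.4 = 37.803 mm
Volume = 37.803 mm × 332.7 ha × 10 = 125770.6 m³

126000 m³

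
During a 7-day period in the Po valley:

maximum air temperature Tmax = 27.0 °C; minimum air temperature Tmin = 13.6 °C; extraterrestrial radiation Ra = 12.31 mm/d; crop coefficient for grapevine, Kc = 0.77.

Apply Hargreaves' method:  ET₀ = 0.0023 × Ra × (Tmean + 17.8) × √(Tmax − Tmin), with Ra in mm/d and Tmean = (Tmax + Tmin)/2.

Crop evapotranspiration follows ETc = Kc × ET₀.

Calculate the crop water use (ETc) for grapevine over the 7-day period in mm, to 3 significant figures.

21.3 mm

Tmean = (27.0 + 13.6)/2 = 20.30 °C
ET₀ = 0.0023 × 12.31 × (20.30 + 17.8) × √13.4 = 0.0023 × 12.31 × 38.10 × 3.6606 = 3.9488 mm/d
ETc = Kc × ET₀ = 0.77 × 3.9488 = 3.0406 mm/d
Over 7 days: 3.0406 × 7 = 21.284 mm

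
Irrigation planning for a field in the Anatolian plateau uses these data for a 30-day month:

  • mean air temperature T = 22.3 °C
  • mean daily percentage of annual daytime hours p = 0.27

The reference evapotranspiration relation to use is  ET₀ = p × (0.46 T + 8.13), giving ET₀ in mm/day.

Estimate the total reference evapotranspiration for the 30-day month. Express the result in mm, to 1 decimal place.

148.9 mm

ET₀ = 0.27 × (0.46 × 22.3 + 8.13) = 0.27 × 18.388 = 4.9648 mm/d
Monthly total = 4.9648 × 30 = 148.944 mm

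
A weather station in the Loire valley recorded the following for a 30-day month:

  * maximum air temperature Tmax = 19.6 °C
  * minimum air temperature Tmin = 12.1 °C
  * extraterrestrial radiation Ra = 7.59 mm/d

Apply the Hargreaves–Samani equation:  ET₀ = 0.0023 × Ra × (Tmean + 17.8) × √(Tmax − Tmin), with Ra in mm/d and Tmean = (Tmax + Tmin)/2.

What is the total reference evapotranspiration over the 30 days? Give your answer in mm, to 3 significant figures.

48.3 mm

Tmean = (19.6 + 12.1)/2 = 15.85 °C
ET₀ = 0.0023 × 7.59 × (15.85 + 17.8) × √7.5 = 0.0023 × 7.59 × 33.65 × 2.7386 = 1.6087 mm/d
Over 30 days: 1.6087 × 30 = 48.261 mm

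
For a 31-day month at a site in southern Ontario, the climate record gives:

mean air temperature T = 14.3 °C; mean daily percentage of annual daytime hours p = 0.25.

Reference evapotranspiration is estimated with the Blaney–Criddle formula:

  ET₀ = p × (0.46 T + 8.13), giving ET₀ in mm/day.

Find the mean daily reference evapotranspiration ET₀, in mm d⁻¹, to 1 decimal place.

3.7 mm d⁻¹

ET₀ = 0.25 × (0.46 × 14.3 + 8.13) = 0.25 × 14.708 = 3.6770 mm/d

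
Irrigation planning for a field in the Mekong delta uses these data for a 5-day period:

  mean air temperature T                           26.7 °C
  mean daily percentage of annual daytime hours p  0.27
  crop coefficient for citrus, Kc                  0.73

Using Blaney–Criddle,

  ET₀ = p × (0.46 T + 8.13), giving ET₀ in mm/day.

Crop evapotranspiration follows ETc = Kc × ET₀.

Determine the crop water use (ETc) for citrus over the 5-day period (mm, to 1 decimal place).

ET₀ = 0.27 × (0.46 × 26.7 + 8.13) = 0.27 × 20.412 = 5.5112 mm/d
ETc = Kc × ET₀ = 0.73 × 5.5112 = 4.0232 mm/d
Over 5 days: 4.0232 × 5 = 20.116 mm

20.1 mm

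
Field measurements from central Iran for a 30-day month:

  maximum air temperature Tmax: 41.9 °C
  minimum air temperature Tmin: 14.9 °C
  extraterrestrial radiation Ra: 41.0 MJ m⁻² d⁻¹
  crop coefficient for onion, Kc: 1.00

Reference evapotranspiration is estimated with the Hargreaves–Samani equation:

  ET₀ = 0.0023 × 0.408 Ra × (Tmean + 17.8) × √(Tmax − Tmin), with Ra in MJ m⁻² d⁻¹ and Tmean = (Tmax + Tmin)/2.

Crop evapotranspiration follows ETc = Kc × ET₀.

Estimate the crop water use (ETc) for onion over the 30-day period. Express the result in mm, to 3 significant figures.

Tmean = (41.9 + 14.9)/2 = 28.40 °C
0.408 Ra = 0.408 × 41.0 = 16.7280 mm/d equivalent
ET₀ = 0.0023 × 16.7280 × (28.40 + 17.8) × √27.0 = 0.0023 × 16.7280 × 46.20 × 5.1962 = 9.2363 mm/d
ETc = Kc × ET₀ = 1.00 × 9.2363 = 9.2363 mm/d
Over 30 days: 9.2363 × 30 = 277.089 mm

277 mm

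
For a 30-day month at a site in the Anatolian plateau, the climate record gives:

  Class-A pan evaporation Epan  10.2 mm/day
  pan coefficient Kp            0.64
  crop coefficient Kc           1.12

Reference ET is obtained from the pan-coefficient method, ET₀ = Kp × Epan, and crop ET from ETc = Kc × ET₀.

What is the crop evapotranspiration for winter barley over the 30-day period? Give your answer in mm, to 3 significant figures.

ET₀ = 0.64 × 10.2 = 6.5280 mm/d
ETc = Kc × ET₀ = 1.12 × 6.5280 = 7.3114 mm/d
Over 30 days: 7.3114 × 30 = 219.342 mm

219 mm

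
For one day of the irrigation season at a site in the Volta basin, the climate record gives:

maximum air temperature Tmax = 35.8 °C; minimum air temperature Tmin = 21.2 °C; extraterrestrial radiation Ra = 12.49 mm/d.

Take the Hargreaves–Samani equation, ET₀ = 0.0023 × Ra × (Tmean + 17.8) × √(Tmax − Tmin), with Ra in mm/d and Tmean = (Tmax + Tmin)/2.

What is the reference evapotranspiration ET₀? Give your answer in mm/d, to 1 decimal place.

Tmean = (35.8 + 21.2)/2 = 28.50 °C
ET₀ = 0.0023 × 12.49 × (28.50 + 17.8) × √14.6 = 0.0023 × 12.49 × 46.30 × 3.8210 = 5.0822 mm/d

5.1 mm/d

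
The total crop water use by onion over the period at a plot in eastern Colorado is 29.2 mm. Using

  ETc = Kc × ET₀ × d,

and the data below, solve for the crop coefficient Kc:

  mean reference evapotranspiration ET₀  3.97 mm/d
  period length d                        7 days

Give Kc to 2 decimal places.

ETc = Kc × ET₀ × d  ⇒  Kc = ETc / (ET₀ × d)
Kc = 29.2 / (3.97 × 7) = 29.2 / 27.79 = 1.0507

1.05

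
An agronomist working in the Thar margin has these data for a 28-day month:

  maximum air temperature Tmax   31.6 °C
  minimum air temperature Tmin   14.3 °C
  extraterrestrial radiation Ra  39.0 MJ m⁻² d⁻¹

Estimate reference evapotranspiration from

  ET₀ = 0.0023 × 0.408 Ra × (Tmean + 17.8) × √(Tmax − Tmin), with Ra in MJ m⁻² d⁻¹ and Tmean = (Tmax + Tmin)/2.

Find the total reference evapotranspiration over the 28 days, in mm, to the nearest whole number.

Tmean = (31.6 + 14.3)/2 = 22.95 °C
0.408 Ra = 0.408 × 39.0 = 15.9120 mm/d equivalent
ET₀ = 0.0023 × 15.9120 × (22.95 + 17.8) × √17.3 = 0.0023 × 15.9120 × 40.75 × 4.1593 = 6.2030 mm/d
Over 28 days: 6.2030 × 28 = 173.684 mm

174 mm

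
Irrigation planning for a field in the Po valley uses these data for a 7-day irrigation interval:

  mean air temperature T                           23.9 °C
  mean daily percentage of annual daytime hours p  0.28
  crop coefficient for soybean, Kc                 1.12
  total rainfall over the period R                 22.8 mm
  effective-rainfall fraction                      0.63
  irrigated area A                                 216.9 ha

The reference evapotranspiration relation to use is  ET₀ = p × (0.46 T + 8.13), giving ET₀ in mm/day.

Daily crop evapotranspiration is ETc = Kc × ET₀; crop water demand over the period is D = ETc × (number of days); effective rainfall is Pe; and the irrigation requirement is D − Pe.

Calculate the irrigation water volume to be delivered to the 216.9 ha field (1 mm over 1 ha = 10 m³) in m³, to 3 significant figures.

59900 m³

ET₀ = 0.28 × (0.46 × 23.9 + 8.13) = 0.28 × 19.124 = 5.3547 mm/d
ETc = Kc × ET₀ = 1.12 × 5.3547 = 5.9973 mm/d
Crop demand D = ETc × 7 d = 5.9973 × 7 = 41.981 mm
Pe = 0.63 × 22.8 = 14.364 mm
D − Pe = 41.981 − 14.364 = 27.617 mm
Volume = 27.617 mm × 216.9 ha × 10 = 59901.3 m³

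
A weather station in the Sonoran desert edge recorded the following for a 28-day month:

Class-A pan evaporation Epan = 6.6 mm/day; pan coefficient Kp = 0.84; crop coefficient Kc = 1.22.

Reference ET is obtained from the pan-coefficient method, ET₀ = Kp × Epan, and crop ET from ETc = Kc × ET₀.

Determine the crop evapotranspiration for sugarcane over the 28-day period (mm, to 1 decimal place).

189.4 mm

ET₀ = 0.84 × 6.6 = 5.5440 mm/d
ETc = Kc × ET₀ = 1.22 × 5.5440 = 6.7637 mm/d
Over 28 days: 6.7637 × 28 = 189.384 mm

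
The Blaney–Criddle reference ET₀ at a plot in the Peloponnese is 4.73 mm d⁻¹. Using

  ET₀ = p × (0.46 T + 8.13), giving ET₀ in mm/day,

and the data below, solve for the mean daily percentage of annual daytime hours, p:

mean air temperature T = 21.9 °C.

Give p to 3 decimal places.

p = ET₀ / (0.46 T + 8.13) = 4.73 / (0.46 × 21.9 + 8.13) = 4.73 / 18.204 = 0.2598

0.260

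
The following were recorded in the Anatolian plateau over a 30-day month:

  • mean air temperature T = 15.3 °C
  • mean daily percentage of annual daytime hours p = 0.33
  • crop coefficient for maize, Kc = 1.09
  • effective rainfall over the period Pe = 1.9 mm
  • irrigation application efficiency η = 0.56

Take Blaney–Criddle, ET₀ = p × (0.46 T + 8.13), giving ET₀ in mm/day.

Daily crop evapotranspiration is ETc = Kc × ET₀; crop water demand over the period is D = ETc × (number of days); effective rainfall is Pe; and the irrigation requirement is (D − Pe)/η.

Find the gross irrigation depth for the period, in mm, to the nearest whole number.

289 mm

ET₀ = 0.33 × (0.46 × 15.3 + 8.13) = 0.33 × 15.168 = 5.0054 mm/d
ETc = Kc × ET₀ = 1.09 × 5.0054 = 5.4559 mm/d
Crop demand D = ETc × 30 d = 5.4559 × 30 = 163.677 mm
D − Pe = 163.677 − 1.9 = 161.777 mm
Gross irrigation = 161.777 / 0.56 = 288.888 mm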